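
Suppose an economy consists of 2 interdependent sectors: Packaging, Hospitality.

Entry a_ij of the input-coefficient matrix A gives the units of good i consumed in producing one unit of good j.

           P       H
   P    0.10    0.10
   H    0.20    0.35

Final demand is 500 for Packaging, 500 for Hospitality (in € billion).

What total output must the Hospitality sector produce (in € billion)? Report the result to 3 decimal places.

I − A =
  [   0.90    -0.10]
  [  -0.20     0.65]
det(I−A) = (0.90)(0.65) − (-0.10)(-0.20) = 0.5650
adj(I−A) = [[0.65, 0.10], [0.20, 0.90]]
(I − A)⁻¹ = adj(I−A) / det(I−A) ≈
  [   1.1504     0.1770]
  [   0.3540     1.5929]
x = (I − A)⁻¹ d = adj(I−A)·d / det(I−A), with det(I−A) = 0.5650:
  x_P = (0.65·500 + 0.10·500) / 0.5650 = 375.00 / 0.5650 ≈ 663.717
  x_H = (0.20·500 + 0.90·500) / 0.5650 = 550.00 / 0.5650 ≈ 973.451

x_H = 973.451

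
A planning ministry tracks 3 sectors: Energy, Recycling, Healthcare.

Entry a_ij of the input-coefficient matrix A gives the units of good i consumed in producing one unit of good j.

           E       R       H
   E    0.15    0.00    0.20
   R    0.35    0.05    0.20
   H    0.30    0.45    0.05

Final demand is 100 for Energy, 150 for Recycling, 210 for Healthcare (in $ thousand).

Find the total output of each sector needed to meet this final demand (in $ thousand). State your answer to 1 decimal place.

x_E = 223.6, x_R = 335.1, x_H = 450.4

I − A =
  [   0.85     0.00    -0.20]
  [  -0.35     0.95    -0.20]
  [  -0.30    -0.45     0.95]
Cofactors of I−A, C_ij = (−1)^(i+j)·(minor ij) (rows/columns in the sector order above):
  C_11 = (0.95)(0.95) − (-0.20)(-0.45) = 0.8125
  C_12 = −[(-0.35)(0.95) − (-0.20)(-0.30)] = 0.3925
  C_13 = (-0.35)(-0.45) − (0.95)(-0.30) = 0.4425
  C_21 = −[(0.00)(0.95) − (-0.20)(-0.45)] = 0.0900
  C_22 = (0.85)(0.95) − (-0.20)(-0.30) = 0.7475
  C_23 = −[(0.85)(-0.45) − (0.00)(-0.30)] = 0.3825
  C_31 = (0.00)(-0.20) − (-0.20)(0.95) = 0.1900
  C_32 = −[(0.85)(-0.20) − (-0.20)(-0.35)] = 0.2400
  C_33 = (0.85)(0.95) − (0.00)(-0.35) = 0.8075
det(I−A) = Σ_j (I−A)_1j·C_1j = (0.85)(0.8125) + (0.00)(0.3925) + (-0.20)(0.4425) = 0.602125
adj(I−A) = Cᵀ =
  [ 0.8125   0.0900   0.1900]
  [ 0.3925   0.7475   0.2400]
  [ 0.4425   0.3825   0.8075]
(I − A)⁻¹ = adj(I−A) / det(I−A) ≈
  [   1.3494     0.1495     0.3155]
  [   0.6519     1.2414     0.3986]
  [   0.7349     0.6353     1.3411]
x = (I − A)⁻¹ d = adj(I−A)·d / det(I−A), with det(I−A) = 0.602125:
  x_E = (0.8125·100 + 0.0900·150 + 0.1900·210) / 0.602125 = 134.65 / 0.602125 ≈ 223.6
  x_R = (0.3925·100 + 0.7475·150 + 0.2400·210) / 0.602125 = 201.775 / 0.602125 ≈ 335.1
  x_H = (0.4425·100 + 0.3825·150 + 0.8075·210) / 0.602125 = 271.20 / 0.602125 ≈ 450.4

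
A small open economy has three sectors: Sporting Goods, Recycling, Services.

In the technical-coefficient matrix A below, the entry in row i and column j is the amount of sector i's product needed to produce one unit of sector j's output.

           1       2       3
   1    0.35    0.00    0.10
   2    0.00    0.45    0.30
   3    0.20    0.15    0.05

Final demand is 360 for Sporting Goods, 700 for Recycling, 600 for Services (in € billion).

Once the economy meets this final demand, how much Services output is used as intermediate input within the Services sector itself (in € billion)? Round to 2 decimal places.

I − A =
  [   0.65     0.00    -0.10]
  [   0.00     0.55    -0.30]
  [  -0.20    -0.15     0.95]
Cofactors of I−A, C_ij = (−1)^(i+j)·(minor ij) (rows/columns in the sector order above):
  C_11 = (0.55)(0.95) − (-0.30)(-0.15) = 0.4775
  C_12 = −[(0.00)(0.95) − (-0.30)(-0.20)] = 0.0600
  C_13 = (0.00)(-0.15) − (0.55)(-0.20) = 0.1100
  C_21 = −[(0.00)(0.95) − (-0.10)(-0.15)] = 0.0150
  C_22 = (0.65)(0.95) − (-0.10)(-0.20) = 0.5975
  C_23 = −[(0.65)(-0.15) − (0.00)(-0.20)] = 0.0975
  C_31 = (0.00)(-0.30) − (-0.10)(0.55) = 0.0550
  C_32 = −[(0.65)(-0.30) − (-0.10)(0.00)] = 0.1950
  C_33 = (0.65)(0.55) − (0.00)(0.00) = 0.3575
det(I−A) = Σ_j (I−A)_1j·C_1j = (0.65)(0.4775) + (0.00)(0.0600) + (-0.10)(0.1100) = 0.299375
adj(I−A) = Cᵀ =
  [ 0.4775   0.0150   0.0550]
  [ 0.0600   0.5975   0.1950]
  [ 0.1100   0.0975   0.3575]
(I − A)⁻¹ = adj(I−A) / det(I−A) ≈
  [   1.5950     0.0501     0.1837]
  [   0.2004     1.9958     0.6514]
  [   0.3674     0.3257     1.1942]
First solve x = (I − A)⁻¹ d = adj(I−A)·d / det(I−A); in particular x_3 = (0.1100·360 + 0.0975·700 + 0.3575·600) / 0.299375 = 322.35 / 0.299375 ≈ 1076.7432.
Intermediate flow from 3 to 3: z_33 = a_33 · x_3 = 0.05 × 322.35 / 0.299375 = 16.1175 / 0.299375 ≈ 53.84.

z_33 = 53.84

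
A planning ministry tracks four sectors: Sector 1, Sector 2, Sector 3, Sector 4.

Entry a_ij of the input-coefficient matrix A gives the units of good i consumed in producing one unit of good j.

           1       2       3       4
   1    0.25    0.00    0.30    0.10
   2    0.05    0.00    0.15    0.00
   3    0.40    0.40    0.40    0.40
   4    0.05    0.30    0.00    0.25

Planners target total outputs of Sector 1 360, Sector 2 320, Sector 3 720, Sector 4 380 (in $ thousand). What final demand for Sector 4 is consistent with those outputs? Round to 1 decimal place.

I − A =
  [   0.75     0.00    -0.30    -0.10]
  [  -0.05     1.00    -0.15     0.00]
  [  -0.40    -0.40     0.60    -0.40]
  [  -0.05    -0.30     0.00     0.75]
d = (I − A) x:
  d_1 = (+0.75)·360 + (+0.00)·320 + (-0.30)·720 + (-0.10)·380 = 16.0
  d_2 = (-0.05)·360 + (+1.00)·320 + (-0.15)·720 + (+0.00)·380 = 194.0
  d_3 = (-0.40)·360 + (-0.40)·320 + (+0.60)·720 + (-0.40)·380 = 8.0
  d_4 = (-0.05)·360 + (-0.30)·320 + (+0.00)·720 + (+0.75)·380 = 171.0

d_4 = 171.0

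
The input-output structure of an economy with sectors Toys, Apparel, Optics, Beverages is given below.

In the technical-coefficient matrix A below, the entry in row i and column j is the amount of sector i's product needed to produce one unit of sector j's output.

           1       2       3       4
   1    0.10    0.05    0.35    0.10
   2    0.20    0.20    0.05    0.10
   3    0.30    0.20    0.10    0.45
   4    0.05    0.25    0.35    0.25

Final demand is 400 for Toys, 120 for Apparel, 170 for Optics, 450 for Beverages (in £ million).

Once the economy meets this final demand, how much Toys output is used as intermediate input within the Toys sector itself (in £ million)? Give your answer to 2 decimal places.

I − A =
  [   0.90    -0.05    -0.35    -0.10]
  [  -0.20     0.80    -0.05    -0.10]
  [  -0.30    -0.20     0.90    -0.45]
  [  -0.05    -0.25    -0.35     0.75]
Compute the cofactors C_ij = (−1)^(i+j)·(3×3 minor ij) of I−A; the adjugate is their transpose:
adj(I−A) = Cᵀ =
  [ 0.371375   0.147250   0.234125   0.209625]
  [ 0.130875   0.364125   0.126250   0.141750]
  [ 0.244000   0.255125   0.500750   0.367000]
  [ 0.182250   0.250250   0.291375   0.531250]
det(I−A) = Σ_j (I−A)_1j·C_1j = (0.90)(0.371375) + (-0.05)(0.130875) + (-0.35)(0.244000) + (-0.10)(0.182250) = 0.22406875
(I − A)⁻¹ = adj(I−A) / det(I−A) ≈
  [   1.6574     0.6572     1.0449     0.9355]
  [   0.5841     1.6251     0.5634     0.6326]
  [   1.0890     1.1386     2.2348     1.6379]
  [   0.8134     1.1168     1.3004     2.3709]
First solve x = (I − A)⁻¹ d = adj(I−A)·d / det(I−A); in particular x_1 = (0.371375·400 + 0.147250·120 + 0.234125·170 + 0.209625·450) / 0.22406875 = 300.3525 / 0.22406875 ≈ 1340.4480.
Intermediate flow from 1 to 1: z_11 = a_11 · x_1 = 0.10 × 300.3525 / 0.22406875 = 30.03525 / 0.22406875 ≈ 134.04.

z_11 = 134.04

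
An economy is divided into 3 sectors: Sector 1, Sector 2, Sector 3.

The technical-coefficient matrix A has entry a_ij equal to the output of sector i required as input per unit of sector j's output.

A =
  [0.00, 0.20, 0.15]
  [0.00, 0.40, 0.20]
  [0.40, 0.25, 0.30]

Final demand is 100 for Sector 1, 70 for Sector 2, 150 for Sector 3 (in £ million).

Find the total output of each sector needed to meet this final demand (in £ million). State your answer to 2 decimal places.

x_1 = 216.75, x_2 = 260.38, x_3 = 431.13

I − A =
  [   1.00    -0.20    -0.15]
  [   0.00     0.60    -0.20]
  [  -0.40    -0.25     0.70]
Cofactors of I−A, C_ij = (−1)^(i+j)·(minor ij) (rows/columns in the sector order above):
  C_11 = (0.60)(0.70) − (-0.20)(-0.25) = 0.3700
  C_12 = −[(0.00)(0.70) − (-0.20)(-0.40)] = 0.0800
  C_13 = (0.00)(-0.25) − (0.60)(-0.40) = 0.2400
  C_21 = −[(-0.20)(0.70) − (-0.15)(-0.25)] = 0.1775
  C_22 = (1.00)(0.70) − (-0.15)(-0.40) = 0.6400
  C_23 = −[(1.00)(-0.25) − (-0.20)(-0.40)] = 0.3300
  C_31 = (-0.20)(-0.20) − (-0.15)(0.60) = 0.1300
  C_32 = −[(1.00)(-0.20) − (-0.15)(0.00)] = 0.2000
  C_33 = (1.00)(0.60) − (-0.20)(0.00) = 0.6000
det(I−A) = Σ_j (I−A)_1j·C_1j = (1.00)(0.3700) + (-0.20)(0.0800) + (-0.15)(0.2400) = 0.3180
adj(I−A) = Cᵀ =
  [ 0.3700   0.1775   0.1300]
  [ 0.0800   0.6400   0.2000]
  [ 0.2400   0.3300   0.6000]
(I − A)⁻¹ = adj(I−A) / det(I−A) ≈
  [   1.1635     0.5582     0.4088]
  [   0.2516     2.0126     0.6289]
  [   0.7547     1.0377     1.8868]
x = (I − A)⁻¹ d = adj(I−A)·d / det(I−A), with det(I−A) = 0.3180:
  x_1 = (0.3700·100 + 0.1775·70 + 0.1300·150) / 0.3180 = 68.925 / 0.3180 ≈ 216.75
  x_2 = (0.0800·100 + 0.6400·70 + 0.2000·150) / 0.3180 = 82.80 / 0.3180 ≈ 260.38
  x_3 = (0.2400·100 + 0.3300·70 + 0.6000·150) / 0.3180 = 137.10 / 0.3180 ≈ 431.13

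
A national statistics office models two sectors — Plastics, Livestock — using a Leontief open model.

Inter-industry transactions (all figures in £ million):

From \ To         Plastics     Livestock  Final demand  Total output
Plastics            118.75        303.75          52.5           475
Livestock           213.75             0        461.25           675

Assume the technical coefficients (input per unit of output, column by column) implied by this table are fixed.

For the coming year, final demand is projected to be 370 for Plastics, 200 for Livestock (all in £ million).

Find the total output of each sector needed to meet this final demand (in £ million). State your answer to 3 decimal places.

Technical coefficients a_ij = z_ij / X_j:
  a_11 = 118.75/475 = 0.25, a_21 = 213.75/475 = 0.45
  a_12 = 303.75/675 = 0.45, a_22 = 0/675 = 0.00
I − A =
  [   0.75    -0.45]
  [  -0.45     1.00]
det(I−A) = (0.75)(1.00) − (-0.45)(-0.45) = 0.5475
adj(I−A) = [[1.00, 0.45], [0.45, 0.75]]
(I − A)⁻¹ = adj(I−A) / det(I−A) ≈
  [   1.8265     0.8219]
  [   0.8219     1.3699]
x = (I − A)⁻¹ d = adj(I−A)·d / det(I−A), with det(I−A) = 0.5475:
  x_1 = (1.00·370 + 0.45·200) / 0.5475 = 460.00 / 0.5475 ≈ 840.183
  x_2 = (0.45·370 + 0.75·200) / 0.5475 = 316.50 / 0.5475 ≈ 578.082

x_1 = 840.183, x_2 = 578.082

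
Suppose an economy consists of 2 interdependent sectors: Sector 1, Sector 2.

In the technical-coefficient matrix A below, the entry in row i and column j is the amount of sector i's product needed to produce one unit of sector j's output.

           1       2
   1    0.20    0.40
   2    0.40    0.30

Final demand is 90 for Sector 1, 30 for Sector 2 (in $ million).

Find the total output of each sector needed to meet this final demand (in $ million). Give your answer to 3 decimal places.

I − A =
  [   0.80    -0.40]
  [  -0.40     0.70]
det(I−A) = (0.80)(0.70) − (-0.40)(-0.40) = 0.4000
adj(I−A) = [[0.70, 0.40], [0.40, 0.80]]
(I − A)⁻¹ = adj(I−A) / det(I−A) ≈
  [   1.7500     1.0000]
  [   1.0000     2.0000]
x = (I − A)⁻¹ d = adj(I−A)·d / det(I−A), with det(I−A) = 0.4000:
  x_1 = (0.70·90 + 0.40·30) / 0.4000 = 75.00 / 0.4000 = 187.500
  x_2 = (0.40·90 + 0.80·30) / 0.4000 = 60.00 / 0.4000 = 150.000

x_1 = 187.500, x_2 = 150.000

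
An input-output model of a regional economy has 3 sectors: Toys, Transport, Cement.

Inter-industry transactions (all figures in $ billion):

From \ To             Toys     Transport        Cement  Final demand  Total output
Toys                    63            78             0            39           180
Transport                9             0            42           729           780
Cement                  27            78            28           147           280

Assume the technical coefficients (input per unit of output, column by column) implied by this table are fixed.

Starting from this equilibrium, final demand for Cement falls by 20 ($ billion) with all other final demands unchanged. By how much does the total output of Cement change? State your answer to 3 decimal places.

Δx_3 = -22.691

Technical coefficients a_ij = z_ij / X_j:
  a_11 = 63/180 = 0.35, a_21 = 9/180 = 0.05, a_31 = 27/180 = 0.15
  a_12 = 78/780 = 0.10, a_22 = 0/780 = 0.00, a_32 = 78/780 = 0.10
  a_13 = 0/280 = 0.00, a_23 = 42/280 = 0.15, a_33 = 28/280 = 0.10
I − A =
  [   0.65    -0.10     0.00]
  [  -0.05     1.00    -0.15]
  [  -0.15    -0.10     0.90]
Cofactors of I−A, C_ij = (−1)^(i+j)·(minor ij) (rows/columns in the sector order above):
  C_11 = (1.00)(0.90) − (-0.15)(-0.10) = 0.8850
  C_12 = −[(-0.05)(0.90) − (-0.15)(-0.15)] = 0.0675
  C_13 = (-0.05)(-0.10) − (1.00)(-0.15) = 0.1550
  C_21 = −[(-0.10)(0.90) − (0.00)(-0.10)] = 0.0900
  C_22 = (0.65)(0.90) − (0.00)(-0.15) = 0.5850
  C_23 = −[(0.65)(-0.10) − (-0.10)(-0.15)] = 0.0800
  C_31 = (-0.10)(-0.15) − (0.00)(1.00) = 0.0150
  C_32 = −[(0.65)(-0.15) − (0.00)(-0.05)] = 0.0975
  C_33 = (0.65)(1.00) − (-0.10)(-0.05) = 0.6450
det(I−A) = Σ_j (I−A)_1j·C_1j = (0.65)(0.8850) + (-0.10)(0.0675) + (0.00)(0.1550) = 0.5685
adj(I−A) = Cᵀ =
  [ 0.8850   0.0900   0.0150]
  [ 0.0675   0.5850   0.0975]
  [ 0.1550   0.0800   0.6450]
(I − A)⁻¹ = adj(I−A) / det(I−A) ≈
  [   1.5567     0.1583     0.0264]
  [   0.1187     1.0290     0.1715]
  [   0.2726     0.1407     1.1346]
Δx = (I − A)⁻¹ Δd with Δd having -20 in the Cement component and 0 elsewhere.
So Δx_3 = L_33 · (-20), where L_33 = adj(I−A)_33 / det(I−A) = 0.6450 / 0.5685.
Δx_3 = 0.6450 × (-20) / 0.5685 = -12.90 / 0.5685 ≈ -22.691.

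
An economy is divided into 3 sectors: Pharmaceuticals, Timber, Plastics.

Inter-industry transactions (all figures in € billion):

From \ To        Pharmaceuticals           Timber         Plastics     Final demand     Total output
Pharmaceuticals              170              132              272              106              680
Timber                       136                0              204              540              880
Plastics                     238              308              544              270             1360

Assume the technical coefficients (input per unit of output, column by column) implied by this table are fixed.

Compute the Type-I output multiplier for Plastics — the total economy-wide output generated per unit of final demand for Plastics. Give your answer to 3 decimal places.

Technical coefficients a_ij = z_ij / X_j:
  a_11 = 170/680 = 0.25, a_21 = 136/680 = 0.20, a_31 = 238/680 = 0.35
  a_12 = 132/880 = 0.15, a_22 = 0/880 = 0.00, a_32 = 308/880 = 0.35
  a_13 = 272/1360 = 0.20, a_23 = 204/1360 = 0.15, a_33 = 544/1360 = 0.40
I − A =
  [   0.75    -0.15    -0.20]
  [  -0.20     1.00    -0.15]
  [  -0.35    -0.35     0.60]
Cofactors of I−A, C_ij = (−1)^(i+j)·(minor ij) (rows/columns in the sector order above):
  C_11 = (1.00)(0.60) − (-0.15)(-0.35) = 0.5475
  C_12 = −[(-0.20)(0.60) − (-0.15)(-0.35)] = 0.1725
  C_13 = (-0.20)(-0.35) − (1.00)(-0.35) = 0.4200
  C_21 = −[(-0.15)(0.60) − (-0.20)(-0.35)] = 0.1600
  C_22 = (0.75)(0.60) − (-0.20)(-0.35) = 0.3800
  C_23 = −[(0.75)(-0.35) − (-0.15)(-0.35)] = 0.3150
  C_31 = (-0.15)(-0.15) − (-0.20)(1.00) = 0.2225
  C_32 = −[(0.75)(-0.15) − (-0.20)(-0.20)] = 0.1525
  C_33 = (0.75)(1.00) − (-0.15)(-0.20) = 0.7200
det(I−A) = Σ_j (I−A)_1j·C_1j = (0.75)(0.5475) + (-0.15)(0.1725) + (-0.20)(0.4200) = 0.30075
adj(I−A) = Cᵀ =
  [ 0.5475   0.1600   0.2225]
  [ 0.1725   0.3800   0.1525]
  [ 0.4200   0.3150   0.7200]
(I − A)⁻¹ = adj(I−A) / det(I−A) ≈
  [   1.8204     0.5320     0.7398]
  [   0.5736     1.2635     0.5071]
  [   1.3965     1.0474     2.3940]
The output multiplier for sector j is the column-j sum of the Leontief inverse (I − A)⁻¹ = adj(I−A) / det(I−A).
Column 3 of adj(I−A): (0.2225, 0.1525, 0.7200); det(I−A) = 0.30075.
m_3 = (0.2225 + 0.1525 + 0.7200) / 0.30075 = 1.095 / 0.30075 ≈ 3.641.

m_3 = 3.641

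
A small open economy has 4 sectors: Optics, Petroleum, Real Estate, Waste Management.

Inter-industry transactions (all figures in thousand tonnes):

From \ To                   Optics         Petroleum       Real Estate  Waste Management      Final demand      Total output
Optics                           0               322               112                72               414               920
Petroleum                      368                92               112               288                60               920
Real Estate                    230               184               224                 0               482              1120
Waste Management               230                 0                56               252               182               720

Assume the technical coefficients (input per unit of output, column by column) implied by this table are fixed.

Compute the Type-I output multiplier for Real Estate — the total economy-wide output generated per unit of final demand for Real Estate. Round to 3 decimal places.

m_3 = 2.381

Technical coefficients a_ij = z_ij / X_j:
  a_11 = 0/920 = 0.00, a_21 = 368/920 = 0.40, a_31 = 230/920 = 0.25, a_41 = 230/920 = 0.25
  a_12 = 322/920 = 0.35, a_22 = 92/920 = 0.10, a_32 = 184/920 = 0.20, a_42 = 0/920 = 0.00
  a_13 = 112/1120 = 0.10, a_23 = 112/1120 = 0.10, a_33 = 224/1120 = 0.20, a_43 = 56/1120 = 0.05
  a_14 = 72/720 = 0.10, a_24 = 288/720 = 0.40, a_34 = 0/720 = 0.00, a_44 = 252/720 = 0.35
I − A =
  [   1.00    -0.35    -0.10    -0.10]
  [  -0.40     0.90    -0.10    -0.40]
  [  -0.25    -0.20     0.80     0.00]
  [  -0.25     0.00    -0.05     0.65]
Compute the cofactors C_ij = (−1)^(i+j)·(3×3 minor ij) of I−A; the adjugate is their transpose:
adj(I−A) = Cᵀ =
  [ 0.451000   0.196000   0.092750   0.190000]
  [ 0.309250   0.482500   0.120500   0.344500]
  [ 0.218250   0.181875   0.436500   0.145500]
  [ 0.190250   0.089375   0.069250   0.548750]
det(I−A) = Σ_j (I−A)_1j·C_1j = (1.00)(0.451000) + (-0.35)(0.309250) + (-0.10)(0.218250) + (-0.10)(0.190250) = 0.3019125
(I − A)⁻¹ = adj(I−A) / det(I−A) ≈
  [   1.4938     0.6492     0.3072     0.6293]
  [   1.0243     1.5981     0.3991     1.1411]
  [   0.7229     0.6024     1.4458     0.4819]
  [   0.6301     0.2960     0.2294     1.8176]
The output multiplier for sector j is the column-j sum of the Leontief inverse (I − A)⁻¹ = adj(I−A) / det(I−A).
Column 3 of adj(I−A): (0.092750, 0.120500, 0.436500, 0.069250); det(I−A) = 0.3019125.
m_3 = (0.092750 + 0.120500 + 0.436500 + 0.069250) / 0.3019125 = 0.719 / 0.3019125 ≈ 2.381.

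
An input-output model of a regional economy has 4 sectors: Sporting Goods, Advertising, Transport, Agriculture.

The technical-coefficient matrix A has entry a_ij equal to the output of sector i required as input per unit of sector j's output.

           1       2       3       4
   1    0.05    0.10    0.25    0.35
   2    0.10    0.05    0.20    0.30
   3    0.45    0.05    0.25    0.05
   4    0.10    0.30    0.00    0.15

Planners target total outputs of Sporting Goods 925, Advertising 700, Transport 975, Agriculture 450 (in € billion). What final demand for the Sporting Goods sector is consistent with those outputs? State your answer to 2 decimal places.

d_1 = 407.50

I − A =
  [   0.95    -0.10    -0.25    -0.35]
  [  -0.10     0.95    -0.20    -0.30]
  [  -0.45    -0.05     0.75    -0.05]
  [  -0.10    -0.30     0.00     0.85]
d = (I − A) x:
  d_1 = (+0.95)·925 + (-0.10)·700 + (-0.25)·975 + (-0.35)·450 = 407.50
  d_2 = (-0.10)·925 + (+0.95)·700 + (-0.20)·975 + (-0.30)·450 = 242.50
  d_3 = (-0.45)·925 + (-0.05)·700 + (+0.75)·975 + (-0.05)·450 = 257.50
  d_4 = (-0.10)·925 + (-0.30)·700 + (+0.00)·975 + (+0.85)·450 = 80.00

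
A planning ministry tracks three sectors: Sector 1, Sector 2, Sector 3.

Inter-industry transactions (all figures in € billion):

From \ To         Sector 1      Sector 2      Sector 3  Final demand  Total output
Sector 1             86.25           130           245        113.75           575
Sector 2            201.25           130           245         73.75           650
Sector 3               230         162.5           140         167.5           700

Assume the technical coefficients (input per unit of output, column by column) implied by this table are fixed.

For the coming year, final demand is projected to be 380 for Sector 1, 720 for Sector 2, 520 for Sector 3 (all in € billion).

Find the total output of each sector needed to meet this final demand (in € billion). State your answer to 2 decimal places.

x_1 = 2346.30, x_2 = 3155.56, x_3 = 2809.26

Technical coefficients a_ij = z_ij / X_j:
  a_11 = 86.25/575 = 0.15, a_21 = 201.25/575 = 0.35, a_31 = 230/575 = 0.40
  a_12 = 130/650 = 0.20, a_22 = 130/650 = 0.20, a_32 = 162.5/650 = 0.25
  a_13 = 245/700 = 0.35, a_23 = 245/700 = 0.35, a_33 = 140/700 = 0.20
I − A =
  [   0.85    -0.20    -0.35]
  [  -0.35     0.80    -0.35]
  [  -0.40    -0.25     0.80]
Cofactors of I−A, C_ij = (−1)^(i+j)·(minor ij) (rows/columns in the sector order above):
  C_11 = (0.80)(0.80) − (-0.35)(-0.25) = 0.5525
  C_12 = −[(-0.35)(0.80) − (-0.35)(-0.40)] = 0.4200
  C_13 = (-0.35)(-0.25) − (0.80)(-0.40) = 0.4075
  C_21 = −[(-0.20)(0.80) − (-0.35)(-0.25)] = 0.2475
  C_22 = (0.85)(0.80) − (-0.35)(-0.40) = 0.5400
  C_23 = −[(0.85)(-0.25) − (-0.20)(-0.40)] = 0.2925
  C_31 = (-0.20)(-0.35) − (-0.35)(0.80) = 0.3500
  C_32 = −[(0.85)(-0.35) − (-0.35)(-0.35)] = 0.4200
  C_33 = (0.85)(0.80) − (-0.20)(-0.35) = 0.6100
det(I−A) = Σ_j (I−A)_1j·C_1j = (0.85)(0.5525) + (-0.20)(0.4200) + (-0.35)(0.4075) = 0.2430
adj(I−A) = Cᵀ =
  [ 0.5525   0.2475   0.3500]
  [ 0.4200   0.5400   0.4200]
  [ 0.4075   0.2925   0.6100]
(I − A)⁻¹ = adj(I−A) / det(I−A) ≈
  [   2.2737     1.0185     1.4403]
  [   1.7284     2.2222     1.7284]
  [   1.6770     1.2037     2.5103]
x = (I − A)⁻¹ d = adj(I−A)·d / det(I−A), with det(I−A) = 0.2430:
  x_1 = (0.5525·380 + 0.2475·720 + 0.3500·520) / 0.2430 = 570.15 / 0.2430 ≈ 2346.30
  x_2 = (0.4200·380 + 0.5400·720 + 0.4200·520) / 0.2430 = 766.80 / 0.2430 ≈ 3155.56
  x_3 = (0.4075·380 + 0.2925·720 + 0.6100·520) / 0.2430 = 682.65 / 0.2430 ≈ 2809.26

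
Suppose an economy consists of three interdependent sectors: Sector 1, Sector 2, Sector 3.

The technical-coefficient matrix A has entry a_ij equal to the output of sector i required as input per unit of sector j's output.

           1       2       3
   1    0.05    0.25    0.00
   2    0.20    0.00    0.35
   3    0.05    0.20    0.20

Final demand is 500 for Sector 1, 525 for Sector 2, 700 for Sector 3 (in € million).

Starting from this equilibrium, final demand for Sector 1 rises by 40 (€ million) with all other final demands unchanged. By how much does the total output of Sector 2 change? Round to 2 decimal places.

I − A =
  [   0.95    -0.25     0.00]
  [  -0.20     1.00    -0.35]
  [  -0.05    -0.20     0.80]
Cofactors of I−A, C_ij = (−1)^(i+j)·(minor ij) (rows/columns in the sector order above):
  C_11 = (1.00)(0.80) − (-0.35)(-0.20) = 0.7300
  C_12 = −[(-0.20)(0.80) − (-0.35)(-0.05)] = 0.1775
  C_13 = (-0.20)(-0.20) − (1.00)(-0.05) = 0.0900
  C_21 = −[(-0.25)(0.80) − (0.00)(-0.20)] = 0.2000
  C_22 = (0.95)(0.80) − (0.00)(-0.05) = 0.7600
  C_23 = −[(0.95)(-0.20) − (-0.25)(-0.05)] = 0.2025
  C_31 = (-0.25)(-0.35) − (0.00)(1.00) = 0.0875
  C_32 = −[(0.95)(-0.35) − (0.00)(-0.20)] = 0.3325
  C_33 = (0.95)(1.00) − (-0.25)(-0.20) = 0.9000
det(I−A) = Σ_j (I−A)_1j·C_1j = (0.95)(0.7300) + (-0.25)(0.1775) + (0.00)(0.0900) = 0.649125
adj(I−A) = Cᵀ =
  [ 0.7300   0.2000   0.0875]
  [ 0.1775   0.7600   0.3325]
  [ 0.0900   0.2025   0.9000]
(I − A)⁻¹ = adj(I−A) / det(I−A) ≈
  [   1.1246     0.3081     0.1348]
  [   0.2734     1.1708     0.5122]
  [   0.1386     0.3120     1.3865]
Δx = (I − A)⁻¹ Δd with Δd having +40 in the Sector 1 component and 0 elsewhere.
So Δx_2 = L_21 · (+40), where L_21 = adj(I−A)_21 / det(I−A) = 0.1775 / 0.649125.
Δx_2 = 0.1775 × (+40) / 0.649125 = 7.10 / 0.649125 ≈ 10.94.

Δx_2 = 10.94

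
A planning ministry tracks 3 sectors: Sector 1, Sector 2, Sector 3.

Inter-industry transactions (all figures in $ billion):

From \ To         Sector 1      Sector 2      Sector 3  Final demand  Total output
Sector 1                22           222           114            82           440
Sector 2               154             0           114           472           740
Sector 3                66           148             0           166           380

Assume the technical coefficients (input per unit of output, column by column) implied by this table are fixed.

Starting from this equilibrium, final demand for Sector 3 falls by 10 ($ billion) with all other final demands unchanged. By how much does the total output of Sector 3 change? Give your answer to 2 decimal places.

Δx_3 = -11.93

Technical coefficients a_ij = z_ij / X_j:
  a_11 = 22/440 = 0.05, a_21 = 154/440 = 0.35, a_31 = 66/440 = 0.15
  a_12 = 222/740 = 0.30, a_22 = 0/740 = 0.00, a_32 = 148/740 = 0.20
  a_13 = 114/380 = 0.30, a_23 = 114/380 = 0.30, a_33 = 0/380 = 0.00
I − A =
  [   0.95    -0.30    -0.30]
  [  -0.35     1.00    -0.30]
  [  -0.15    -0.20     1.00]
Cofactors of I−A, C_ij = (−1)^(i+j)·(minor ij) (rows/columns in the sector order above):
  C_11 = (1.00)(1.00) − (-0.30)(-0.20) = 0.9400
  C_12 = −[(-0.35)(1.00) − (-0.30)(-0.15)] = 0.3950
  C_13 = (-0.35)(-0.20) − (1.00)(-0.15) = 0.2200
  C_21 = −[(-0.30)(1.00) − (-0.30)(-0.20)] = 0.3600
  C_22 = (0.95)(1.00) − (-0.30)(-0.15) = 0.9050
  C_23 = −[(0.95)(-0.20) − (-0.30)(-0.15)] = 0.2350
  C_31 = (-0.30)(-0.30) − (-0.30)(1.00) = 0.3900
  C_32 = −[(0.95)(-0.30) − (-0.30)(-0.35)] = 0.3900
  C_33 = (0.95)(1.00) − (-0.30)(-0.35) = 0.8450
det(I−A) = Σ_j (I−A)_1j·C_1j = (0.95)(0.9400) + (-0.30)(0.3950) + (-0.30)(0.2200) = 0.7085
adj(I−A) = Cᵀ =
  [ 0.9400   0.3600   0.3900]
  [ 0.3950   0.9050   0.3900]
  [ 0.2200   0.2350   0.8450]
(I − A)⁻¹ = adj(I−A) / det(I−A) ≈
  [   1.3267     0.5081     0.5505]
  [   0.5575     1.2773     0.5505]
  [   0.3105     0.3317     1.1927]
Δx = (I − A)⁻¹ Δd with Δd having -10 in the Sector 3 component and 0 elsewhere.
So Δx_3 = L_33 · (-10), where L_33 = adj(I−A)_33 / det(I−A) = 0.8450 / 0.7085.
Δx_3 = 0.8450 × (-10) / 0.7085 = -8.45 / 0.7085 ≈ -11.93.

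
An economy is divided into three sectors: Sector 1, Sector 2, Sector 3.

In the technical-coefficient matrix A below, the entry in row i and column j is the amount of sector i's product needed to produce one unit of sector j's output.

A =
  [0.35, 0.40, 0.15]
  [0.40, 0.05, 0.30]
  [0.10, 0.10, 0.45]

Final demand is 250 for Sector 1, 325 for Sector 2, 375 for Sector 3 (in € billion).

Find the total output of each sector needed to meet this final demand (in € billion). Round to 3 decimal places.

x_1 = 1490.619, x_2 = 1348.030, x_3 = 1197.936

I − A =
  [   0.65    -0.40    -0.15]
  [  -0.40     0.95    -0.30]
  [  -0.10    -0.10     0.55]
Cofactors of I−A, C_ij = (−1)^(i+j)·(minor ij) (rows/columns in the sector order above):
  C_11 = (0.95)(0.55) − (-0.30)(-0.10) = 0.4925
  C_12 = −[(-0.40)(0.55) − (-0.30)(-0.10)] = 0.2500
  C_13 = (-0.40)(-0.10) − (0.95)(-0.10) = 0.1350
  C_21 = −[(-0.40)(0.55) − (-0.15)(-0.10)] = 0.2350
  C_22 = (0.65)(0.55) − (-0.15)(-0.10) = 0.3425
  C_23 = −[(0.65)(-0.10) − (-0.40)(-0.10)] = 0.1050
  C_31 = (-0.40)(-0.30) − (-0.15)(0.95) = 0.2625
  C_32 = −[(0.65)(-0.30) − (-0.15)(-0.40)] = 0.2550
  C_33 = (0.65)(0.95) − (-0.40)(-0.40) = 0.4575
det(I−A) = Σ_j (I−A)_1j·C_1j = (0.65)(0.4925) + (-0.40)(0.2500) + (-0.15)(0.1350) = 0.199875
adj(I−A) = Cᵀ =
  [ 0.4925   0.2350   0.2625]
  [ 0.2500   0.3425   0.2550]
  [ 0.1350   0.1050   0.4575]
(I − A)⁻¹ = adj(I−A) / det(I−A) ≈
  [   2.4640     1.1757     1.3133]
  [   1.2508     1.7136     1.2758]
  [   0.6754     0.5253     2.2889]
x = (I − A)⁻¹ d = adj(I−A)·d / det(I−A), with det(I−A) = 0.199875:
  x_1 = (0.4925·250 + 0.2350·325 + 0.2625·375) / 0.199875 = 297.9375 / 0.199875 ≈ 1490.619
  x_2 = (0.2500·250 + 0.3425·325 + 0.2550·375) / 0.199875 = 269.4375 / 0.199875 ≈ 1348.030
  x_3 = (0.1350·250 + 0.1050·325 + 0.4575·375) / 0.199875 = 239.4375 / 0.199875 ≈ 1197.936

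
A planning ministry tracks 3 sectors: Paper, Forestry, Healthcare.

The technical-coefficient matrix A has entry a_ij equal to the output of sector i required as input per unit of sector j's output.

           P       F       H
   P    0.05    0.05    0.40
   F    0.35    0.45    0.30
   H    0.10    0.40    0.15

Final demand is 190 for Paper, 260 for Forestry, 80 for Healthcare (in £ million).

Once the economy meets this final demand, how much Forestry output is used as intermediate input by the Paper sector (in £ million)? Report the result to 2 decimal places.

z_FP = 204.10

I − A =
  [   0.95    -0.05    -0.40]
  [  -0.35     0.55    -0.30]
  [  -0.10    -0.40     0.85]
Cofactors of I−A, C_ij = (−1)^(i+j)·(minor ij) (rows/columns in the sector order above):
  C_11 = (0.55)(0.85) − (-0.30)(-0.40) = 0.3475
  C_12 = −[(-0.35)(0.85) − (-0.30)(-0.10)] = 0.3275
  C_13 = (-0.35)(-0.40) − (0.55)(-0.10) = 0.1950
  C_21 = −[(-0.05)(0.85) − (-0.40)(-0.40)] = 0.2025
  C_22 = (0.95)(0.85) − (-0.40)(-0.10) = 0.7675
  C_23 = −[(0.95)(-0.40) − (-0.05)(-0.10)] = 0.3850
  C_31 = (-0.05)(-0.30) − (-0.40)(0.55) = 0.2350
  C_32 = −[(0.95)(-0.30) − (-0.40)(-0.35)] = 0.4250
  C_33 = (0.95)(0.55) − (-0.05)(-0.35) = 0.5050
det(I−A) = Σ_j (I−A)_1j·C_1j = (0.95)(0.3475) + (-0.05)(0.3275) + (-0.40)(0.1950) = 0.23575
adj(I−A) = Cᵀ =
  [ 0.3475   0.2025   0.2350]
  [ 0.3275   0.7675   0.4250]
  [ 0.1950   0.3850   0.5050]
(I − A)⁻¹ = adj(I−A) / det(I−A) ≈
  [   1.4740     0.8590     0.9968]
  [   1.3892     3.2556     1.8028]
  [   0.8271     1.6331     2.1421]
First solve x = (I − A)⁻¹ d = adj(I−A)·d / det(I−A); in particular x_P = (0.3475·190 + 0.2025·260 + 0.2350·80) / 0.23575 = 137.475 / 0.23575 ≈ 583.1389.
Intermediate flow from F to P: z_FP = a_FP · x_P = 0.35 × 137.475 / 0.23575 = 48.11625 / 0.23575 ≈ 204.10.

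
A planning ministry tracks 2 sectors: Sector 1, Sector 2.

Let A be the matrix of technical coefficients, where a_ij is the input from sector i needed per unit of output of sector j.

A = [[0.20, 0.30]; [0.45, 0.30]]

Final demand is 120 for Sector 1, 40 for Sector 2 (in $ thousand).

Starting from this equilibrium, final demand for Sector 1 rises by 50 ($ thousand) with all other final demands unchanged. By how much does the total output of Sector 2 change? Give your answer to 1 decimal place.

I − A =
  [   0.80    -0.30]
  [  -0.45     0.70]
det(I−A) = (0.80)(0.70) − (-0.30)(-0.45) = 0.4250
adj(I−A) = [[0.70, 0.30], [0.45, 0.80]]
(I − A)⁻¹ = adj(I−A) / det(I−A) ≈
  [   1.6471     0.7059]
  [   1.0588     1.8824]
Δx = (I − A)⁻¹ Δd with Δd having +50 in the Sector 1 component and 0 elsewhere.
So Δx_2 = L_21 · (+50), where L_21 = adj(I−A)_21 / det(I−A) = 0.45 / 0.4250.
Δx_2 = 0.45 × (+50) / 0.4250 = 22.50 / 0.4250 ≈ 52.9.

Δx_2 = 52.9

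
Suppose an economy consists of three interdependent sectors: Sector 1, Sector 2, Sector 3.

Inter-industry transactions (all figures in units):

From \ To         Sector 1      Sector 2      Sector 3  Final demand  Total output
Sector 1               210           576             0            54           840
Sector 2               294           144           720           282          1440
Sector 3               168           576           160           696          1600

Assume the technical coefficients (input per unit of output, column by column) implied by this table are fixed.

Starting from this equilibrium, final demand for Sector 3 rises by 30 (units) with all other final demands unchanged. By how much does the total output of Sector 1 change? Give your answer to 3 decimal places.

Δx_1 = 17.391

Technical coefficients a_ij = z_ij / X_j:
  a_11 = 210/840 = 0.25, a_21 = 294/840 = 0.35, a_31 = 168/840 = 0.20
  a_12 = 576/1440 = 0.40, a_22 = 144/1440 = 0.10, a_32 = 576/1440 = 0.40
  a_13 = 0/1600 = 0.00, a_23 = 720/1600 = 0.45, a_33 = 160/1600 = 0.10
I − A =
  [   0.75    -0.40     0.00]
  [  -0.35     0.90    -0.45]
  [  -0.20    -0.40     0.90]
Cofactors of I−A, C_ij = (−1)^(i+j)·(minor ij) (rows/columns in the sector order above):
  C_11 = (0.90)(0.90) − (-0.45)(-0.40) = 0.6300
  C_12 = −[(-0.35)(0.90) − (-0.45)(-0.20)] = 0.4050
  C_13 = (-0.35)(-0.40) − (0.90)(-0.20) = 0.3200
  C_21 = −[(-0.40)(0.90) − (0.00)(-0.40)] = 0.3600
  C_22 = (0.75)(0.90) − (0.00)(-0.20) = 0.6750
  C_23 = −[(0.75)(-0.40) − (-0.40)(-0.20)] = 0.3800
  C_31 = (-0.40)(-0.45) − (0.00)(0.90) = 0.1800
  C_32 = −[(0.75)(-0.45) − (0.00)(-0.35)] = 0.3375
  C_33 = (0.75)(0.90) − (-0.40)(-0.35) = 0.5350
det(I−A) = Σ_j (I−A)_1j·C_1j = (0.75)(0.6300) + (-0.40)(0.4050) + (0.00)(0.3200) = 0.3105
adj(I−A) = Cᵀ =
  [ 0.6300   0.3600   0.1800]
  [ 0.4050   0.6750   0.3375]
  [ 0.3200   0.3800   0.5350]
(I − A)⁻¹ = adj(I−A) / det(I−A) ≈
  [   2.0290     1.1594     0.5797]
  [   1.3043     2.1739     1.0870]
  [   1.0306     1.2238     1.7230]
Δx = (I − A)⁻¹ Δd with Δd having +30 in the Sector 3 component and 0 elsewhere.
So Δx_1 = L_13 · (+30), where L_13 = adj(I−A)_13 / det(I−A) = 0.1800 / 0.3105.
Δx_1 = 0.1800 × (+30) / 0.3105 = 5.40 / 0.3105 ≈ 17.391.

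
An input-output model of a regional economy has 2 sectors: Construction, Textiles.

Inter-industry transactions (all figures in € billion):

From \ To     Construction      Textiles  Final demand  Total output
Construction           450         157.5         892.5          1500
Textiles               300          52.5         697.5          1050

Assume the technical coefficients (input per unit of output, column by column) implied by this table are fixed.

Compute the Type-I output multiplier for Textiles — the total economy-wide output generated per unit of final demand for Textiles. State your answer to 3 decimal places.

Technical coefficients a_ij = z_ij / X_j:
  a_11 = 450/1500 = 0.30, a_21 = 300/1500 = 0.20
  a_12 = 157.5/1050 = 0.15, a_22 = 52.5/1050 = 0.05
I − A =
  [   0.70    -0.15]
  [  -0.20     0.95]
det(I−A) = (0.70)(0.95) − (-0.15)(-0.20) = 0.6350
adj(I−A) = [[0.95, 0.15], [0.20, 0.70]]
(I − A)⁻¹ = adj(I−A) / det(I−A) ≈
  [   1.4961     0.2362]
  [   0.3150     1.1024]
The output multiplier for sector j is the column-j sum of the Leontief inverse (I − A)⁻¹ = adj(I−A) / det(I−A).
Column 2 of adj(I−A): (0.15, 0.70); det(I−A) = 0.6350.
m_2 = (0.15 + 0.70) / 0.6350 = 0.85 / 0.6350 ≈ 1.339.

m_2 = 1.339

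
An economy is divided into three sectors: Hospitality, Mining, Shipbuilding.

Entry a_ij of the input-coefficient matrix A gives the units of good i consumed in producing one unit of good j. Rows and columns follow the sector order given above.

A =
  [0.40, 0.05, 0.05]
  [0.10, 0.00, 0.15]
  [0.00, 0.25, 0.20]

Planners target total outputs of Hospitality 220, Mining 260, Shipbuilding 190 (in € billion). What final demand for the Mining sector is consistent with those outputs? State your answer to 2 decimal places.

I − A =
  [   0.60    -0.05    -0.05]
  [  -0.10     1.00    -0.15]
  [   0.00    -0.25     0.80]
d = (I − A) x:
  d_1 = (+0.60)·220 + (-0.05)·260 + (-0.05)·190 = 109.50
  d_2 = (-0.10)·220 + (+1.00)·260 + (-0.15)·190 = 209.50
  d_3 = (+0.00)·220 + (-0.25)·260 + (+0.80)·190 = 87.00

d_2 = 209.50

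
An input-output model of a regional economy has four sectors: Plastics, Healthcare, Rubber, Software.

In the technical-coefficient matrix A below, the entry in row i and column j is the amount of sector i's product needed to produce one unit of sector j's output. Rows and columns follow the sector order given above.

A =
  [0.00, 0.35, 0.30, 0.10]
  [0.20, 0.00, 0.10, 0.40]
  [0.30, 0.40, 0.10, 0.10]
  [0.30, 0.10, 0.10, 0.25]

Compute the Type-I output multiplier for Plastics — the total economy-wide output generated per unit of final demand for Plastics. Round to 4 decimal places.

m_P = 4.4116

I − A =
  [   1.00    -0.35    -0.30    -0.10]
  [  -0.20     1.00    -0.10    -0.40]
  [  -0.30    -0.40     0.90    -0.10]
  [  -0.30    -0.10    -0.10     0.75]
Compute the cofactors C_ij = (−1)^(i+j)·(3×3 minor ij) of I−A; the adjugate is their transpose:
adj(I−A) = Cᵀ =
  [ 0.58200   0.33875   0.26425   0.29350]
  [ 0.27850   0.55850   0.19500   0.36100]
  [ 0.35300   0.39025   0.58350   0.33300]
  [ 0.31700   0.26200   0.20950   0.67250]
det(I−A) = Σ_j (I−A)_1j·C_1j = (1.00)(0.58200) + (-0.35)(0.27850) + (-0.30)(0.35300) + (-0.10)(0.31700) = 0.346925
(I − A)⁻¹ = adj(I−A) / det(I−A) ≈
  [   1.67760     0.97644     0.76169     0.84600]
  [   0.80277     1.60986     0.56208     1.04057]
  [   1.01751     1.12488     1.68192     0.95986]
  [   0.91374     0.75521     0.60388     1.93846]
The output multiplier for sector j is the column-j sum of the Leontief inverse (I − A)⁻¹ = adj(I−A) / det(I−A).
Column P of adj(I−A): (0.58200, 0.27850, 0.35300, 0.31700); det(I−A) = 0.346925.
m_P = (0.58200 + 0.27850 + 0.35300 + 0.31700) / 0.346925 = 1.5305 / 0.346925 ≈ 4.4116.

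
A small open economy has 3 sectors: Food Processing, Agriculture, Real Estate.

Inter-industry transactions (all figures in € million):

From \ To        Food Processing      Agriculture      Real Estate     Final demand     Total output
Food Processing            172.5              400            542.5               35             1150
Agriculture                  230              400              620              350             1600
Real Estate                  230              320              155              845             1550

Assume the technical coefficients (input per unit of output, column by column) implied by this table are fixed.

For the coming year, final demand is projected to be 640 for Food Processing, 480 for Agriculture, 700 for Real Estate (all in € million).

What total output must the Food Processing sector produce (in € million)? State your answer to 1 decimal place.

x_F = 2073.9

Technical coefficients a_ij = z_ij / X_j:
  a_FF = 172.5/1150 = 0.15, a_AF = 230/1150 = 0.20, a_RF = 230/1150 = 0.20
  a_FA = 400/1600 = 0.25, a_AA = 400/1600 = 0.25, a_RA = 320/1600 = 0.20
  a_FR = 542.5/1550 = 0.35, a_AR = 620/1550 = 0.40, a_RR = 155/1550 = 0.10
I − A =
  [   0.85    -0.25    -0.35]
  [  -0.20     0.75    -0.40]
  [  -0.20    -0.20     0.90]
Cofactors of I−A, C_ij = (−1)^(i+j)·(minor ij) (rows/columns in the sector order above):
  C_11 = (0.75)(0.90) − (-0.40)(-0.20) = 0.5950
  C_12 = −[(-0.20)(0.90) − (-0.40)(-0.20)] = 0.2600
  C_13 = (-0.20)(-0.20) − (0.75)(-0.20) = 0.1900
  C_21 = −[(-0.25)(0.90) − (-0.35)(-0.20)] = 0.2950
  C_22 = (0.85)(0.90) − (-0.35)(-0.20) = 0.6950
  C_23 = −[(0.85)(-0.20) − (-0.25)(-0.20)] = 0.2200
  C_31 = (-0.25)(-0.40) − (-0.35)(0.75) = 0.3625
  C_32 = −[(0.85)(-0.40) − (-0.35)(-0.20)] = 0.4100
  C_33 = (0.85)(0.75) − (-0.25)(-0.20) = 0.5875
det(I−A) = Σ_j (I−A)_1j·C_1j = (0.85)(0.5950) + (-0.25)(0.2600) + (-0.35)(0.1900) = 0.37425
adj(I−A) = Cᵀ =
  [ 0.5950   0.2950   0.3625]
  [ 0.2600   0.6950   0.4100]
  [ 0.1900   0.2200   0.5875]
(I − A)⁻¹ = adj(I−A) / det(I−A) ≈
  [   1.5898     0.7882     0.9686]
  [   0.6947     1.8570     1.0955]
  [   0.5077     0.5878     1.5698]
x = (I − A)⁻¹ d = adj(I−A)·d / det(I−A), with det(I−A) = 0.37425:
  x_F = (0.5950·640 + 0.2950·480 + 0.3625·700) / 0.37425 = 776.15 / 0.37425 ≈ 2073.9
  x_A = (0.2600·640 + 0.6950·480 + 0.4100·700) / 0.37425 = 787.00 / 0.37425 ≈ 2102.9
  x_R = (0.1900·640 + 0.2200·480 + 0.5875·700) / 0.37425 = 638.45 / 0.37425 ≈ 1705.9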